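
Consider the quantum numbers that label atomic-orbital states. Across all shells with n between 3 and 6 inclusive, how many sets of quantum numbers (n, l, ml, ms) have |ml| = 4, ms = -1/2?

Treat each shell separately and count matching orbitals:
n=5 → 2; n=6 → 4.
Orbitals: 2 + 4 = 6. With ms fixed to -1/2 there is one state per orbital, so 6 states.

6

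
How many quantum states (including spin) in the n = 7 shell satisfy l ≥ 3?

80

For n = 7, l ranges over 0 … 6.
The (l, m_l) pairs meeting l ≥ 3 give: l=3 → 7; l=4 → 9; l=5 → 11; l=6 → 13.
Orbitals: 7 + 9 + 11 + 13 = 40. Each orbital carries two spin states, so 40 × 2 = 80 states.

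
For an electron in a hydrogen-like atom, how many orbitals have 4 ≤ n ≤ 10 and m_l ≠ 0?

322

Treat each shell separately and count matching orbitals:
n=4 → 12; n=5 → 20; n=6 → 30; n=7 → 42; n=8 → 56; n=9 → 72; n=10 → 90.
Total orbitals: 12 + 20 + 30 + 42 + 56 + 72 + 90 = 322.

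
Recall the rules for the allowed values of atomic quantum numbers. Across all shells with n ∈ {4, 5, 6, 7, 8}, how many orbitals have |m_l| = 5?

12

Work shell by shell — for each n, count the (l, m_l) pairs that satisfy |m_l| = 5:
n=6 → 2; n=7 → 4; n=8 → 6.
Total orbitals: 2 + 4 + 6 = 12.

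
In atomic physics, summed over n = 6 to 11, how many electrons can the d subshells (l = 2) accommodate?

A d subshell (l = 2) exists for every n ≥ 3, so shells n = 6, 7, 8, 9, 10, 11 each contribute one — 6 subshells.
Since each d subshell holds 2(2·2+1) = 10 electrons, the total is 6 × 10 = 60.

60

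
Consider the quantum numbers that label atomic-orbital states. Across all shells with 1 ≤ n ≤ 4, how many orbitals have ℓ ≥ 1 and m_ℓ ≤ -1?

Work shell by shell — for each n, count the (ℓ, m_ℓ) pairs that satisfy ℓ ≥ 1 and m_ℓ ≤ -1:
n=2 → 1; n=3 → 3; n=4 → 6.
Total orbitals: 1 + 3 + 6 = 10.

10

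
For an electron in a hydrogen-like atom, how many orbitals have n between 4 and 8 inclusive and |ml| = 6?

6

Treat each shell separately and count matching orbitals:
n=7 → 2; n=8 → 4.
Total orbitals: 2 + 4 = 6.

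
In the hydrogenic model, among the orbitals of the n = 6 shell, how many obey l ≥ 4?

20

The n = 6 shell has l = 0 through 5; check each.
Contributions: l=4 → 9; l=5 → 11.
Total orbitals: 9 + 11 = 20.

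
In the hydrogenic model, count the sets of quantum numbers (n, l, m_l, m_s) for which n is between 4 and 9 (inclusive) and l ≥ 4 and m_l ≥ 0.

190

For each n in the range, tally the orbitals obeying l ≥ 4 and m_l ≥ 0:
n=5 → 5; n=6 → 11; n=7 → 18; n=8 → 26; n=9 → 35.
Orbitals: 5 + 11 + 18 + 26 + 35 = 95. Including both spin states (m_s = ±1/2) gives 2 × 95 = 190 states.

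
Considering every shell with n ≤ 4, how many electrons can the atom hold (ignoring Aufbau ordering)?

Total orbitals = 1² + 2² + 3² + 4² = 30. Doubling for spin gives 60 electrons.

60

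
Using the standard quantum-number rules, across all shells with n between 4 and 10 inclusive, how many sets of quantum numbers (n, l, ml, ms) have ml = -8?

Work shell by shell — for each n, count the (l, ml) pairs that satisfy ml = -8:
n=9 → 1; n=10 → 2.
Orbitals: 1 + 2 = 3. Including both spin states (ms = ±1/2) gives 2 × 3 = 6 states.

6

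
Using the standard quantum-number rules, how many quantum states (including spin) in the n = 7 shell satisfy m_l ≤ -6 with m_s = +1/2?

1

For n = 7, l ranges over 0 … 6.
The (l, m_l) pairs meeting m_l ≤ -6 give: l=6 → 1.
Orbitals: 1. With m_s fixed to a single value there is one state per orbital, giving 1 state.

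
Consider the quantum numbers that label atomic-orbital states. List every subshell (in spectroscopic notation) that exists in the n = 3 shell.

For n = 3, l runs from 0 to 2. In spectroscopic notation l = 0,1,2,… ↔ s,p,d,f,g,h,i, so the subshells are 3s, 3p, 3d.

3s, 3p, 3d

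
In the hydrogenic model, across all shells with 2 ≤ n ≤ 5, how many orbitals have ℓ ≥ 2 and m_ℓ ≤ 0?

Per-shell orbital counts meeting the constraint:
n=3 → 3; n=4 → 7; n=5 → 12.
Total orbitals: 3 + 7 + 12 = 22.

22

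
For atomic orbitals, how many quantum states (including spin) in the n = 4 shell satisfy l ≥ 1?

The n = 4 shell has l = 0 through 3; check each.
Per l-value: l=1 → 3; l=2 → 5; l=3 → 7.
Orbitals: 3 + 5 + 7 = 15. Each orbital carries two spin states, so 15 × 2 = 30 states.

30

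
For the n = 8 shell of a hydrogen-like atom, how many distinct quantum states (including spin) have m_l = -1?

Go through l = 0, …, 7 (the values permitted for n = 8).
The (l, m_l) pairs meeting m_l = -1 give: l=1 → 1; l=2 → 1; l=3 → 1; l=4 → 1; l=5 → 1; l=6 → 1; l=7 → 1.
Orbitals: 1 + 1 + 1 + 1 + 1 + 1 + 1 = 7. Each orbital carries two spin states, so 7 × 2 = 14 states.

14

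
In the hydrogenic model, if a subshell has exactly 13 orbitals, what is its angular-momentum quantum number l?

2l+1 = 13 gives l = 6.

l = 6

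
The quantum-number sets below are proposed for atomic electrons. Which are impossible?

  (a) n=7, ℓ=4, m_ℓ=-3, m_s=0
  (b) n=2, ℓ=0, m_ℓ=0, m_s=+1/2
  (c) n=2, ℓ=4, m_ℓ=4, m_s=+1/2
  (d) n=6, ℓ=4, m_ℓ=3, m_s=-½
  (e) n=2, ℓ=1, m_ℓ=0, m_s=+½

(a) has m_s = 0, but an electron's spin must be ±1/2.
(c) has ℓ = 4 ≥ n = 2, violating 0 ≤ ℓ ≤ n−1.
The remaining sets (b), (d), (e) satisfy all four rules.

(a) and (c)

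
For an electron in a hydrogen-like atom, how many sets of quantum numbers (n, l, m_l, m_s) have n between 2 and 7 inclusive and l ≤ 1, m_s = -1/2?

24

Treat each shell separately and count matching orbitals:
n=2 → 4; n=3 → 4; n=4 → 4; n=5 → 4; n=6 → 4; n=7 → 4.
Orbitals: 4 + 4 + 4 + 4 + 4 + 4 = 24. With m_s fixed to -1/2 there is one state per orbital, so 24 states.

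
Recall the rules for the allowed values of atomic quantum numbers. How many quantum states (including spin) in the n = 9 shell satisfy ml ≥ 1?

For n = 9, l ranges over 0 … 8.
The (l, ml) pairs meeting ml ≥ 1 give: l=1 → 1; l=2 → 2; l=3 → 3; l=4 → 4; l=5 → 5; l=6 → 6; l=7 → 7; l=8 → 8.
Orbitals: 1 + 2 + 3 + 4 + 5 + 6 + 7 + 8 = 36. Each orbital carries two spin states, so 36 × 2 = 72 states.

72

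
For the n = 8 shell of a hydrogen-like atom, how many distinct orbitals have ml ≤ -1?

Contributions: l=1 → 1; l=2 → 2; l=3 → 3; l=4 → 4; l=5 → 5; l=6 → 6; l=7 → 7.
Total orbitals: 1 + 2 + 3 + 4 + 5 + 6 + 7 = 28.

28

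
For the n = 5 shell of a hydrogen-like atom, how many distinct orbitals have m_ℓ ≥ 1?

For n = 5, ℓ ranges over 0 … 4.
The (ℓ, m_ℓ) pairs meeting m_ℓ ≥ 1 give: ℓ=1 → 1; ℓ=2 → 2; ℓ=3 → 3; ℓ=4 → 4.
Total orbitals: 1 + 2 + 3 + 4 = 10.

10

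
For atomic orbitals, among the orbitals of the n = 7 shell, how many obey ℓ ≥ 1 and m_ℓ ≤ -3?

Per ℓ-value: ℓ=3 → 1; ℓ=4 → 2; ℓ=5 → 3; ℓ=6 → 4.
Total orbitals: 1 + 2 + 3 + 4 = 10.

10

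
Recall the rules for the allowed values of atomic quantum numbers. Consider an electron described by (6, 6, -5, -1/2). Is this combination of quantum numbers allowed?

The orbital quantum number must satisfy 0 ≤ l ≤ n−1. With n = 6 the allowed l values are 0, 1, 2, 3, 4, 5, so l = 6 is out of range.

Invalid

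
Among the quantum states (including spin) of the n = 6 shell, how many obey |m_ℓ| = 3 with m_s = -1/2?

6

Go through ℓ = 0, …, 5 (the values permitted for n = 6).
The (ℓ, m_ℓ) pairs meeting |m_ℓ| = 3 give: ℓ=3 → 2; ℓ=4 → 2; ℓ=5 → 2.
Orbitals: 2 + 2 + 2 = 6. With m_s fixed to a single value there is one state per orbital, giving 6 states.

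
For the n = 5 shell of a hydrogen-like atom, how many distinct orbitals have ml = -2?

Contributions: l=2 → 1; l=3 → 1; l=4 → 1.
Total orbitals: 1 + 1 + 1 = 3.

3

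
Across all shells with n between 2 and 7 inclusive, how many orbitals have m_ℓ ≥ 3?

20

Per-shell orbital counts meeting the constraint:
n=4 → 1; n=5 → 3; n=6 → 6; n=7 → 10.
Total orbitals: 1 + 3 + 6 + 10 = 20.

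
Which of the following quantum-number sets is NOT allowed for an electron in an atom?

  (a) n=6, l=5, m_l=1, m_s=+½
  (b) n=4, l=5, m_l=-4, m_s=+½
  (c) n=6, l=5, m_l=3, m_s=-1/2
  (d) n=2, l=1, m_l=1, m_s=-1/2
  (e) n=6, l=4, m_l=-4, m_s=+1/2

(b) has l = 5 ≥ n = 4, violating 0 ≤ l ≤ n−1.
The remaining sets (a), (c), (d), (e) satisfy all four rules.

(b)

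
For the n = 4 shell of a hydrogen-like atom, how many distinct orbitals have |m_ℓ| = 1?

6

Go through ℓ = 0, …, 3 (the values permitted for n = 4).
Orbitals with |m_ℓ| = 1, by ℓ: ℓ=1 → 2; ℓ=2 → 2; ℓ=3 → 2.
Total orbitals: 2 + 2 + 2 = 6.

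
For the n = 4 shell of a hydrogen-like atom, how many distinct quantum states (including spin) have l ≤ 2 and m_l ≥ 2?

With n = 4 the allowed l are 0, 1, …, 3.
Contributions: l=2 → 1.
Orbitals: 1. Each orbital carries two spin states, so 1 × 2 = 2 states.

2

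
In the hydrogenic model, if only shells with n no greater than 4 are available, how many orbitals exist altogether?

Total orbitals = 1² + 2² + 3² + 4² = 30.

30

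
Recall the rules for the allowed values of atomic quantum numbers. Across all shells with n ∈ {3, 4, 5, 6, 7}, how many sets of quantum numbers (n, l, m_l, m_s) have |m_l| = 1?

80

Work shell by shell — for each n, count the (l, m_l) pairs that satisfy |m_l| = 1:
n=3 → 4; n=4 → 6; n=5 → 8; n=6 → 10; n=7 → 12.
Orbitals: 4 + 6 + 8 + 10 + 12 = 40. Including both spin states (m_s = ±1/2) gives 2 × 40 = 80 states.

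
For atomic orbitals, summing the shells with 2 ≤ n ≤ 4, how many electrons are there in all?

58

Shell n has n² orbitals: 2²=4 + 3²=9 + 4²=16 = 29 orbitals.
Two spin states per orbital: 2 × 29 = 58 electrons.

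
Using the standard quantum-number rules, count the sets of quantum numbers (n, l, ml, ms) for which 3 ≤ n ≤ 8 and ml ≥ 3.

70

Treat each shell separately and count matching orbitals:
n=4 → 1; n=5 → 3; n=6 → 6; n=7 → 10; n=8 → 15.
Orbitals: 1 + 3 + 6 + 10 + 15 = 35. Including both spin states (ms = ±1/2) gives 2 × 35 = 70 states.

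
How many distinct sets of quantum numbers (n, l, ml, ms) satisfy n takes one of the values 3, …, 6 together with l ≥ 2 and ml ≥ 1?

60

Go shell by shell, enumerating (l, ml) with l ≥ 2 and ml ≥ 1:
n=3 → 2; n=4 → 5; n=5 → 9; n=6 → 14.
Orbitals: 2 + 5 + 9 + 14 = 30. Including both spin states (ms = ±1/2) gives 2 × 30 = 60 states.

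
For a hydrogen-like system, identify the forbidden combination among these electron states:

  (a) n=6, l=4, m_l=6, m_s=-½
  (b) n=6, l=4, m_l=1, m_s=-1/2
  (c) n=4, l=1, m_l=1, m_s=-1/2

(a) has |m_l| = 6 > l = 4, violating −l ≤ m_l ≤ l.
The remaining sets (b), (c) satisfy all four rules.

(a)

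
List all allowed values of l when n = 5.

l is an integer with 0 ≤ l ≤ n−1, so for n = 5: l = 0, 1, 2, 3, 4.

0, 1, 2, 3, 4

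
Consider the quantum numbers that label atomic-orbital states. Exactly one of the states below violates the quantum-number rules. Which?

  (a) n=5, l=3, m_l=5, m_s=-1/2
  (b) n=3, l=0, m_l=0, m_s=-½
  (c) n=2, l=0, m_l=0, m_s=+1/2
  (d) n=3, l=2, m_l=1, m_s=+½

(a)

(a) has |m_l| = 5 > l = 3, violating −l ≤ m_l ≤ l.
The remaining sets (b), (c), (d) satisfy all four rules.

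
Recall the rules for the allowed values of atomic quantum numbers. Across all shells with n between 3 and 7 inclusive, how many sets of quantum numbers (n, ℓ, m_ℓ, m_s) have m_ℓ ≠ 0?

Work shell by shell — for each n, count the (ℓ, m_ℓ) pairs that satisfy m_ℓ ≠ 0:
n=3 → 6; n=4 → 12; n=5 → 20; n=6 → 30; n=7 → 42.
Orbitals: 6 + 12 + 20 + 30 + 42 = 110. Including both spin states (m_s = ±1/2) gives 2 × 110 = 220 states.

220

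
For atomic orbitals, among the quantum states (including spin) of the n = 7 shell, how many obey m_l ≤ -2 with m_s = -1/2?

For n = 7, l ranges over 0 … 6.
The (l, m_l) pairs meeting m_l ≤ -2 give: l=2 → 1; l=3 → 2; l=4 → 3; l=5 → 4; l=6 → 5.
Orbitals: 1 + 2 + 3 + 4 + 5 = 15. With m_s fixed to a single value there is one state per orbital, giving 15 states.

15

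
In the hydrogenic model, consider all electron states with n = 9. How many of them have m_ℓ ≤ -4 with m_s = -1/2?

15

For n = 9, ℓ ranges over 0 … 8.
Orbitals with m_ℓ ≤ -4, by ℓ: ℓ=4 → 1; ℓ=5 → 2; ℓ=6 → 3; ℓ=7 → 4; ℓ=8 → 5.
Orbitals: 1 + 2 + 3 + 4 + 5 = 15. With m_s fixed to a single value there is one state per orbital, giving 15 states.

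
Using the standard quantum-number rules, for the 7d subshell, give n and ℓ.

n = 7, ℓ = 2

The leading integer gives n = 7; the letter 'd' means ℓ = 2.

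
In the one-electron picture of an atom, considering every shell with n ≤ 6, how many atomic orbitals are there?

91

Total orbitals = 1² + 2² + 3² + 4² + 5² + 6² = 91.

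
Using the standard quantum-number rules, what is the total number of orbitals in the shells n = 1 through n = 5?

Shell n has n² orbitals: 1²=1 + 2²=4 + 3²=9 + 4²=16 + 5²=25 = 55 orbitals.

55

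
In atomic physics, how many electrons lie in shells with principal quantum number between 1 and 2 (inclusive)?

Shell n has n² orbitals: 1²=1 + 2²=4 = 5 orbitals.
Two spin states per orbital: 2 × 5 = 10 electrons.

10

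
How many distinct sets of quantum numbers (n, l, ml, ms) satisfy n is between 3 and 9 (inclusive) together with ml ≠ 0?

476

Per-shell orbital counts meeting the constraint:
n=3 → 6; n=4 → 12; n=5 → 20; n=6 → 30; n=7 → 42; n=8 → 56; n=9 → 72.
Orbitals: 6 + 12 + 20 + 30 + 42 + 56 + 72 = 238. Including both spin states (ms = ±1/2) gives 2 × 238 = 476 states.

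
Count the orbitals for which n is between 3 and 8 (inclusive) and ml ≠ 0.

166

For each n in the range, tally the orbitals obeying ml ≠ 0:
n=3 → 6; n=4 → 12; n=5 → 20; n=6 → 30; n=7 → 42; n=8 → 56.
Total orbitals: 6 + 12 + 20 + 30 + 42 + 56 = 166.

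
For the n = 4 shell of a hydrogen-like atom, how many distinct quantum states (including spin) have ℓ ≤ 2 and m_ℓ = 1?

The n = 4 shell has ℓ = 0 through 3; check each.
Orbitals with ℓ ≤ 2 and m_ℓ = 1, by ℓ: ℓ=1 → 1; ℓ=2 → 1.
Orbitals: 1 + 1 = 2. Each orbital carries two spin states, so 2 × 2 = 4 states.

4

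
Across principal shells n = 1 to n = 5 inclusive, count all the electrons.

Shell n has n² orbitals: 1²=1 + 2²=4 + 3²=9 + 4²=16 + 5²=25 = 55 orbitals.
Two spin states per orbital: 2 × 55 = 110 electrons.

110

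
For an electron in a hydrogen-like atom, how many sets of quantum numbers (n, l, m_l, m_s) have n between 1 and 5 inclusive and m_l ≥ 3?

8

Treat each shell separately and count matching orbitals:
n=4 → 1; n=5 → 3.
Orbitals: 1 + 3 = 4. Including both spin states (m_s = ±1/2) gives 2 × 4 = 8 states.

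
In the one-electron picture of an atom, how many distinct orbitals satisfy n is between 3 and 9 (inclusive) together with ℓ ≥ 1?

273

For each n in the range, tally the orbitals obeying ℓ ≥ 1:
n=3 → 8; n=4 → 15; n=5 → 24; n=6 → 35; n=7 → 48; n=8 → 63; n=9 → 80.
Total orbitals: 8 + 15 + 24 + 35 + 48 + 63 + 80 = 273.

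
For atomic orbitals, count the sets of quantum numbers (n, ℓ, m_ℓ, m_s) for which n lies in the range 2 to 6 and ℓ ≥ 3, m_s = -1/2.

50

Per-shell orbital counts meeting the constraint:
n=4 → 7; n=5 → 16; n=6 → 27.
Orbitals: 7 + 16 + 27 = 50. With m_s fixed to -1/2 there is one state per orbital, so 50 states.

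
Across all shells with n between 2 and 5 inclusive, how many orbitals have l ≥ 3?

Go shell by shell, enumerating (l, m_l) with l ≥ 3:
n=4 → 7; n=5 → 16.
Total orbitals: 7 + 16 = 23.

23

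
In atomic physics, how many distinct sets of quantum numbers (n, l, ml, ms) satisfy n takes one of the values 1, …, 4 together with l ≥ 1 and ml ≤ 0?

Per-shell orbital counts meeting the constraint:
n=2 → 2; n=3 → 5; n=4 → 9.
Orbitals: 2 + 5 + 9 = 16. Including both spin states (ms = ±1/2) gives 2 × 16 = 32 states.

32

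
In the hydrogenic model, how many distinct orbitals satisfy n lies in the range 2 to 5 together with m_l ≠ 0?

40

Treat each shell separately and count matching orbitals:
n=2 → 2; n=3 → 6; n=4 → 12; n=5 → 20.
Total orbitals: 2 + 6 + 12 + 20 = 40.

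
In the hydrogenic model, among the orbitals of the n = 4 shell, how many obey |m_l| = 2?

With n = 4 the allowed l are 0, 1, …, 3.
The (l, m_l) pairs meeting |m_l| = 2 give: l=2 → 2; l=3 → 2.
Total orbitals: 2 + 2 = 4.

4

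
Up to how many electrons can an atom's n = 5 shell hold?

A shell holds 2n² electrons: 2 × 5² = 2 × 25 = 50.

50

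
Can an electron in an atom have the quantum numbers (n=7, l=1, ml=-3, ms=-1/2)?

Invalid

The magnetic quantum number must satisfy −l ≤ ml ≤ l. With l = 1, ml can only be -1, 0, 1, so ml = -3 is forbidden.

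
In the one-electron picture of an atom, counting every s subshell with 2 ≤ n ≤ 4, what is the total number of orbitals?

3

An s subshell (ℓ = 0) exists for every n ≥ 1, so shells n = 2, 3, 4 each contribute one — 3 subshells.
Since each s subshell has 2·0+1 = 1 orbital, the total is 3 × 1 = 3.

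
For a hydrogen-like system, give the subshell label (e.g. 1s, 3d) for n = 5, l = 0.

l = 0 corresponds to the letter 's', so the subshell is 5s.

5s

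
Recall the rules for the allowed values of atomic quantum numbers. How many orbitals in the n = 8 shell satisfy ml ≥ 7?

1

Per l-value: l=7 → 1.
Total orbitals: 1.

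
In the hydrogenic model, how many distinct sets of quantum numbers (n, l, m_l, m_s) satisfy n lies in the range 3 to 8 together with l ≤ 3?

Treat each shell separately and count matching orbitals:
n=3 → 9; n=4 → 16; n=5 → 16; n=6 → 16; n=7 → 16; n=8 → 16.
Orbitals: 9 + 16 + 16 + 16 + 16 + 16 = 89. Including both spin states (m_s = ±1/2) gives 2 × 89 = 178 states.

178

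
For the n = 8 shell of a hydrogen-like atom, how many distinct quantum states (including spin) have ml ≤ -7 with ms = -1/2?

1

For n = 8, l ranges over 0 … 7.
Orbitals with ml ≤ -7, by l: l=7 → 1.
Orbitals: 1. With ms fixed to a single value there is one state per orbital, giving 1 state.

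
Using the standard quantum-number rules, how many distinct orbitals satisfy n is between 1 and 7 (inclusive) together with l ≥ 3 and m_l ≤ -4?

Work shell by shell — for each n, count the (l, m_l) pairs that satisfy l ≥ 3 and m_l ≤ -4:
n=5 → 1; n=6 → 3; n=7 → 6.
Total orbitals: 1 + 3 + 6 = 10.

10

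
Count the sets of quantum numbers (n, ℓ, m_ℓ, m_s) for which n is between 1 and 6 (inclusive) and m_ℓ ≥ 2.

40

Work shell by shell — for each n, count the (ℓ, m_ℓ) pairs that satisfy m_ℓ ≥ 2:
n=3 → 1; n=4 → 3; n=5 → 6; n=6 → 10.
Orbitals: 1 + 3 + 6 + 10 = 20. Including both spin states (m_s = ±1/2) gives 2 × 20 = 40 states.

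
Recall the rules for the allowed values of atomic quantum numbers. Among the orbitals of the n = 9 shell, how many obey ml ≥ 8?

Contributions: l=8 → 1.
Total orbitals: 1.

1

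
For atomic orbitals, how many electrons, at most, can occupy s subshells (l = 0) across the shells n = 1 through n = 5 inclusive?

An s subshell (l = 0) exists for every n ≥ 1, so shells n = 1, 2, 3, 4, 5 each contribute one — 5 subshells.
Since each s subshell holds 2(2·0+1) = 2 electrons, the total is 5 × 2 = 10.

10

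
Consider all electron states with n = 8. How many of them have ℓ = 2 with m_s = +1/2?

5

With n = 8 the allowed ℓ are 0, 1, …, 7.
Orbitals with ℓ = 2, by ℓ: ℓ=2 → 5.
Orbitals: 5. With m_s fixed to a single value there is one state per orbital, giving 5 states.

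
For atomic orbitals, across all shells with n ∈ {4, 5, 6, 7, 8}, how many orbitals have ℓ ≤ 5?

149

Go shell by shell, enumerating (ℓ, m_ℓ) with ℓ ≤ 5:
n=4 → 16; n=5 → 25; n=6 → 36; n=7 → 36; n=8 → 36.
Total orbitals: 16 + 25 + 36 + 36 + 36 = 149.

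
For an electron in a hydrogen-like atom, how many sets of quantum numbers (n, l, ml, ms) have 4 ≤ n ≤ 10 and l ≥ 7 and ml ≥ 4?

Work shell by shell — for each n, count the (l, ml) pairs that satisfy l ≥ 7 and ml ≥ 4:
n=8 → 4; n=9 → 9; n=10 → 15.
Orbitals: 4 + 9 + 15 = 28. Including both spin states (ms = ±1/2) gives 2 × 28 = 56 states.

56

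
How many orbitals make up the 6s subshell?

1

A subshell has 2ℓ+1 orbitals; with ℓ = 0, that's 1.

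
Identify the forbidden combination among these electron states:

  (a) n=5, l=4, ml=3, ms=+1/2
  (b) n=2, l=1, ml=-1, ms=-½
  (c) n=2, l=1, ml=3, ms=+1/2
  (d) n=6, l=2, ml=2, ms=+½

(c)

(c) has |ml| = 3 > l = 1, violating −l ≤ ml ≤ l.
The remaining sets (a), (b), (d) satisfy all four rules.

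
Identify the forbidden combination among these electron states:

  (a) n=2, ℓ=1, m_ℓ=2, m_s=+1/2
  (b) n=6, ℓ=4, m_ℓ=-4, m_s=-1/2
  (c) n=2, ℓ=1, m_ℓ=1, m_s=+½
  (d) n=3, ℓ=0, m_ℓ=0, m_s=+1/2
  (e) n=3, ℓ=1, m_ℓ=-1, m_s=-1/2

(a)

(a) has |m_ℓ| = 2 > ℓ = 1, violating −ℓ ≤ m_ℓ ≤ ℓ.
The remaining sets (b), (c), (d), (e) satisfy all four rules.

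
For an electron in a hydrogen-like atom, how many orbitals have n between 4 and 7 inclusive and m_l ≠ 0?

104

Work shell by shell — for each n, count the (l, m_l) pairs that satisfy m_l ≠ 0:
n=4 → 12; n=5 → 20; n=6 → 30; n=7 → 42.
Total orbitals: 12 + 20 + 30 + 42 = 104.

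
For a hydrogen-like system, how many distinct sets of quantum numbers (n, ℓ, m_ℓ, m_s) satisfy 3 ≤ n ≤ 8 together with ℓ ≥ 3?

Work shell by shell — for each n, count the (ℓ, m_ℓ) pairs that satisfy ℓ ≥ 3:
n=4 → 7; n=5 → 16; n=6 → 27; n=7 → 40; n=8 → 55.
Orbitals: 7 + 16 + 27 + 40 + 55 = 145. Including both spin states (m_s = ±1/2) gives 2 × 145 = 290 states.

290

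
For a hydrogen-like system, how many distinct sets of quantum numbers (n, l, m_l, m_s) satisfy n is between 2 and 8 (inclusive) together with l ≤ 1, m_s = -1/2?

Work shell by shell — for each n, count the (l, m_l) pairs that satisfy l ≤ 1:
n=2 → 4; n=3 → 4; n=4 → 4; n=5 → 4; n=6 → 4; n=7 → 4; n=8 → 4.
Orbitals: 4 + 4 + 4 + 4 + 4 + 4 + 4 = 28. With m_s fixed to -1/2 there is one state per orbital, so 28 states.

28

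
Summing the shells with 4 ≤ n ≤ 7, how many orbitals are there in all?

Shell n has n² orbitals: 4²=16 + 5²=25 + 6²=36 + 7²=49 = 126 orbitals.

126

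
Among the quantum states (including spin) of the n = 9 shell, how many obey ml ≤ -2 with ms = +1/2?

28

With n = 9 the allowed l are 0, 1, …, 8.
Orbitals with ml ≤ -2, by l: l=2 → 1; l=3 → 2; l=4 → 3; l=5 → 4; l=6 → 5; l=7 → 6; l=8 → 7.
Orbitals: 1 + 2 + 3 + 4 + 5 + 6 + 7 = 28. With ms fixed to a single value there is one state per orbital, giving 28 states.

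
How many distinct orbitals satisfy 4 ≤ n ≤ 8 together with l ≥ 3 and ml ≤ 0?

80

Go shell by shell, enumerating (l, ml) with l ≥ 3 and ml ≤ 0:
n=4 → 4; n=5 → 9; n=6 → 15; n=7 → 22; n=8 → 30.
Total orbitals: 4 + 9 + 15 + 22 + 30 = 80.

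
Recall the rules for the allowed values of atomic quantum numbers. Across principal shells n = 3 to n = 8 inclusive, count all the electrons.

Shell n has n² orbitals: 3²=9 + 4²=16 + 5²=25 + 6²=36 + 7²=49 + 8²=64 = 199 orbitals.
Two spin states per orbital: 2 × 199 = 398 electrons.

398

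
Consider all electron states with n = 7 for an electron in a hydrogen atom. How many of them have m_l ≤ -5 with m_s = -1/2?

3

With n = 7 the allowed l are 0, 1, …, 6.
Contributions: l=5 → 1; l=6 → 2.
Orbitals: 1 + 2 = 3. With m_s fixed to a single value there is one state per orbital, giving 3 states.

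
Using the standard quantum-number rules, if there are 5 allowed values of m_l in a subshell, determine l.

m_l ranges over 2l+1 integers, so 2l+1 = 5 ⇒ l = 2.

l = 2 (d)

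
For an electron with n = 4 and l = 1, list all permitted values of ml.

ml takes every integer from −l to +l. With l = 1 that gives the 3 values -1, 0, 1.

-1, 0, 1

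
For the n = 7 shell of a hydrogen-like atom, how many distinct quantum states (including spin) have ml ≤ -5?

Orbitals with ml ≤ -5, by l: l=5 → 1; l=6 → 2.
Orbitals: 1 + 2 = 3. Each orbital carries two spin states, so 3 × 2 = 6 states.

6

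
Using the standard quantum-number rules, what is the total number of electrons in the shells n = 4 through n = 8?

380

Shell n has n² orbitals: 4²=16 + 5²=25 + 6²=36 + 7²=49 + 8²=64 = 190 orbitals.
Two spin states per orbital: 2 × 190 = 380 electrons.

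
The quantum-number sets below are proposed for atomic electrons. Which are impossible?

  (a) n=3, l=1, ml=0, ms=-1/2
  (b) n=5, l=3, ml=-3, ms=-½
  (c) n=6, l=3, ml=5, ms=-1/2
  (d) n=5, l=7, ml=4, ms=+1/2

(c) and (d)

(c) has |ml| = 5 > l = 3, violating −l ≤ ml ≤ l.
(d) has l = 7 ≥ n = 5, violating 0 ≤ l ≤ n−1.
The remaining sets (a), (b) satisfy all four rules.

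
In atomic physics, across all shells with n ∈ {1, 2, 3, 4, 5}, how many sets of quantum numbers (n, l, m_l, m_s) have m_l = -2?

For each n in the range, tally the orbitals obeying m_l = -2:
n=3 → 1; n=4 → 2; n=5 → 3.
Orbitals: 1 + 2 + 3 = 6. Including both spin states (m_s = ±1/2) gives 2 × 6 = 12 states.

12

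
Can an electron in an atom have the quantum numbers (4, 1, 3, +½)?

No

The magnetic quantum number must satisfy −l ≤ m_l ≤ l. With l = 1, m_l can only be -1, 0, 1, so m_l = 3 is forbidden.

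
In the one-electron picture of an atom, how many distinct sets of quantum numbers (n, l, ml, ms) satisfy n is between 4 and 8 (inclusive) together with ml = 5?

12

For each n in the range, tally the orbitals obeying ml = 5:
n=6 → 1; n=7 → 2; n=8 → 3.
Orbitals: 1 + 2 + 3 = 6. Including both spin states (ms = ±1/2) gives 2 × 6 = 12 states.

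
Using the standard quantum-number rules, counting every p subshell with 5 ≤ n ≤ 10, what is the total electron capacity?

36

A p subshell (l = 1) exists for every n ≥ 2, so shells n = 5, 6, 7, 8, 9, 10 each contribute one — 6 subshells.
Since each p subshell holds 2(2·1+1) = 6 electrons, the total is 6 × 6 = 36.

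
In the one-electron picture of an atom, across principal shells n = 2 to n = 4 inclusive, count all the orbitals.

Shell n has n² orbitals: 2²=4 + 3²=9 + 4²=16 = 29 orbitals.

29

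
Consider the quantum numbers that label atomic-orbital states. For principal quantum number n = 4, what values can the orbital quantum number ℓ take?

0, 1, 2, 3

ℓ is an integer with 0 ≤ ℓ ≤ n−1, so for n = 4: ℓ = 0, 1, 2, 3.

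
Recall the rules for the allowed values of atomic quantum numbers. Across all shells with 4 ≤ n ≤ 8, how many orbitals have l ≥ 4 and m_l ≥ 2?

For each n in the range, tally the orbitals obeying l ≥ 4 and m_l ≥ 2:
n=5 → 3; n=6 → 7; n=7 → 12; n=8 → 18.
Total orbitals: 3 + 7 + 12 + 18 = 40.

40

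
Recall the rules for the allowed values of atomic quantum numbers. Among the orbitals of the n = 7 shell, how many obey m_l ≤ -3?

For n = 7, l ranges over 0 … 6.
Per l-value: l=3 → 1; l=4 → 2; l=5 → 3; l=6 → 4.
Total orbitals: 1 + 2 + 3 + 4 = 10.

10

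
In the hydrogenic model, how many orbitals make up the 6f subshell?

7

A subshell has 2l+1 orbitals; with l = 3, that's 7.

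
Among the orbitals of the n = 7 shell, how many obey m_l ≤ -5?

3

Go through l = 0, …, 6 (the values permitted for n = 7).
Contributions: l=5 → 1; l=6 → 2.
Total orbitals: 1 + 2 = 3.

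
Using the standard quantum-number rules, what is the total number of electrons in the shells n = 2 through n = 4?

58

Shell n has n² orbitals: 2²=4 + 3²=9 + 4²=16 = 29 orbitals.
Two spin states per orbital: 2 × 29 = 58 electrons.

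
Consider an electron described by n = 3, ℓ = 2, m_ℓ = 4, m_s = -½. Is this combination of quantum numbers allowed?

Not allowed

The magnetic quantum number must satisfy −ℓ ≤ m_ℓ ≤ ℓ. With ℓ = 2, m_ℓ can only be -2, -1, 0, 1, 2, so m_ℓ = 4 is forbidden.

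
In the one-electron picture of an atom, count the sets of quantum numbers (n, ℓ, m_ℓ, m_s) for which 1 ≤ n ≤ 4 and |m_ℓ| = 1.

Treat each shell separately and count matching orbitals:
n=2 → 2; n=3 → 4; n=4 → 6.
Orbitals: 2 + 4 + 6 = 12. Including both spin states (m_s = ±1/2) gives 2 × 12 = 24 states.

24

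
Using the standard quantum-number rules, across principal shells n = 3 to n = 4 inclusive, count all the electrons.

50

Shell n has n² orbitals: 3²=9 + 4²=16 = 25 orbitals.
Two spin states per orbital: 2 × 25 = 50 electrons.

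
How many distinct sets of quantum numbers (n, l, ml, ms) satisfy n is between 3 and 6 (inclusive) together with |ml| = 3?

Count contributing orbitals for each principal shell:
n=4 → 2; n=5 → 4; n=6 → 6.
Orbitals: 2 + 4 + 6 = 12. Including both spin states (ms = ±1/2) gives 2 × 12 = 24 states.

24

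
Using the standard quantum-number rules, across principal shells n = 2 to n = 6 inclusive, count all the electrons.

180

Shell n has n² orbitals: 2²=4 + 3²=9 + 4²=16 + 5²=25 + 6²=36 = 90 orbitals.
Two spin states per orbital: 2 × 90 = 180 electrons.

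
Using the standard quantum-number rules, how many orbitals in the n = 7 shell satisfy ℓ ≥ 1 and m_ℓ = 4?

The (ℓ, m_ℓ) pairs meeting ℓ ≥ 1 and m_ℓ = 4 give: ℓ=4 → 1; ℓ=5 → 1; ℓ=6 → 1.
Total orbitals: 1 + 1 + 1 = 3.

3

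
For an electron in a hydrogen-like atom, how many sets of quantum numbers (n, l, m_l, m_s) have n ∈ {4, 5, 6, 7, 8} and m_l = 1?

Treat each shell separately and count matching orbitals:
n=4 → 3; n=5 → 4; n=6 → 5; n=7 → 6; n=8 → 7.
Orbitals: 3 + 4 + 5 + 6 + 7 = 25. Including both spin states (m_s = ±1/2) gives 2 × 25 = 50 states.

50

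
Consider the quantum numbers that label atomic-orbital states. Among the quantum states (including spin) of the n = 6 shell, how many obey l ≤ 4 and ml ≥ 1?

With n = 6 the allowed l are 0, 1, …, 5.
The (l, ml) pairs meeting l ≤ 4 and ml ≥ 1 give: l=1 → 1; l=2 → 2; l=3 → 3; l=4 → 4.
Orbitals: 1 + 2 + 3 + 4 = 10. Each orbital carries two spin states, so 10 × 2 = 20 states.

20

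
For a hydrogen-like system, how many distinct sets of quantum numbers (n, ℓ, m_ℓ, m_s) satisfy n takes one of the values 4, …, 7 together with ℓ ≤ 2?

Per-shell orbital counts meeting the constraint:
n=4 → 9; n=5 → 9; n=6 → 9; n=7 → 9.
Orbitals: 9 + 9 + 9 + 9 = 36. Including both spin states (m_s = ±1/2) gives 2 × 36 = 72 states.

72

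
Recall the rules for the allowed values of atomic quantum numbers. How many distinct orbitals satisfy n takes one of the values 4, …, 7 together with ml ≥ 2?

34

Work shell by shell — for each n, count the (l, ml) pairs that satisfy ml ≥ 2:
n=4 → 3; n=5 → 6; n=6 → 10; n=7 → 15.
Total orbitals: 3 + 6 + 10 + 15 = 34.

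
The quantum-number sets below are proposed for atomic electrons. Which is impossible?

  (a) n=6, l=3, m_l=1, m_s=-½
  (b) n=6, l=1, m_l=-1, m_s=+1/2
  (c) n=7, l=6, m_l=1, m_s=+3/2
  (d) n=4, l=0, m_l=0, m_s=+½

(c)

(c) has m_s = +3/2, but an electron's spin must be ±1/2.
The remaining sets (a), (b), (d) satisfy all four rules.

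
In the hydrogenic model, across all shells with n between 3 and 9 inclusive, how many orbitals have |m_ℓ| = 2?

Per-shell orbital counts meeting the constraint:
n=3 → 2; n=4 → 4; n=5 → 6; n=6 → 8; n=7 → 10; n=8 → 12; n=9 → 14.
Total orbitals: 2 + 4 + 6 + 8 + 10 + 12 + 14 = 56.

56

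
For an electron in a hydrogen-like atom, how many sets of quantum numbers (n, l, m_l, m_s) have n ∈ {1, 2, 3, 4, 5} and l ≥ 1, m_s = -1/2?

Treat each shell separately and count matching orbitals:
n=2 → 3; n=3 → 8; n=4 → 15; n=5 → 24.
Orbitals: 3 + 8 + 15 + 24 = 50. With m_s fixed to -1/2 there is one state per orbital, so 50 states.

50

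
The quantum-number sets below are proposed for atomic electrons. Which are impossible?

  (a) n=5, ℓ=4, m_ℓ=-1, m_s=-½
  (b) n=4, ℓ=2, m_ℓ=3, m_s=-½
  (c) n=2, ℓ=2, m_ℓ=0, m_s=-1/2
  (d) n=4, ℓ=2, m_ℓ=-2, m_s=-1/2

(b) has |m_ℓ| = 3 > ℓ = 2, violating −ℓ ≤ m_ℓ ≤ ℓ.
(c) has ℓ = 2 ≥ n = 2, violating 0 ≤ ℓ ≤ n−1.
The remaining sets (a), (d) satisfy all four rules.

(b) and (c)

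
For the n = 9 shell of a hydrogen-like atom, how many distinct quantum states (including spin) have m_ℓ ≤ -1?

72

With n = 9 the allowed ℓ are 0, 1, …, 8.
Per ℓ-value: ℓ=1 → 1; ℓ=2 → 2; ℓ=3 → 3; ℓ=4 → 4; ℓ=5 → 5; ℓ=6 → 6; ℓ=7 → 7; ℓ=8 → 8.
Orbitals: 1 + 2 + 3 + 4 + 5 + 6 + 7 + 8 = 36. Each orbital carries two spin states, so 36 × 2 = 72 states.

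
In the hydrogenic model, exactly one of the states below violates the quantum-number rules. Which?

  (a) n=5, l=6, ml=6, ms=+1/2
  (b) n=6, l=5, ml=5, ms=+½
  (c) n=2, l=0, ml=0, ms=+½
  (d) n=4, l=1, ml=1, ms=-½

(a)

(a) has l = 6 ≥ n = 5, violating 0 ≤ l ≤ n−1.
The remaining sets (b), (c), (d) satisfy all four rules.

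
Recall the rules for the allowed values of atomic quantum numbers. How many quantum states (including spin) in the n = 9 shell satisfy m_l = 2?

Go through l = 0, …, 8 (the values permitted for n = 9).
The (l, m_l) pairs meeting m_l = 2 give: l=2 → 1; l=3 → 1; l=4 → 1; l=5 → 1; l=6 → 1; l=7 → 1; l=8 → 1.
Orbitals: 1 + 1 + 1 + 1 + 1 + 1 + 1 = 7. Each orbital carries two spin states, so 7 × 2 = 14 states.

14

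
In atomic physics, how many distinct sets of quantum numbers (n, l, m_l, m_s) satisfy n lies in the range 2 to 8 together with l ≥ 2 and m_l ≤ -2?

Count contributing orbitals for each principal shell:
n=3 → 1; n=4 → 3; n=5 → 6; n=6 → 10; n=7 → 15; n=8 → 21.
Orbitals: 1 + 3 + 6 + 10 + 15 + 21 = 56. Including both spin states (m_s = ±1/2) gives 2 × 56 = 112 states.

112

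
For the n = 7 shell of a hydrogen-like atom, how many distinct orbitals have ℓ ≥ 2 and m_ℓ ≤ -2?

Go through ℓ = 0, …, 6 (the values permitted for n = 7).
Orbitals with ℓ ≥ 2 and m_ℓ ≤ -2, by ℓ: ℓ=2 → 1; ℓ=3 → 2; ℓ=4 → 3; ℓ=5 → 4; ℓ=6 → 5.
Total orbitals: 1 + 2 + 3 + 4 + 5 = 15.

15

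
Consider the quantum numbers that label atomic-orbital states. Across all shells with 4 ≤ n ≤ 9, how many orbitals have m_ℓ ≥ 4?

Go shell by shell, enumerating (ℓ, m_ℓ) with m_ℓ ≥ 4:
n=5 → 1; n=6 → 3; n=7 → 6; n=8 → 10; n=9 → 15.
Total orbitals: 1 + 3 + 6 + 10 + 15 = 35.

35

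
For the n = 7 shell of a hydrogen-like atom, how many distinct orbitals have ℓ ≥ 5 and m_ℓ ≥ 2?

9

The n = 7 shell has ℓ = 0 through 6; check each.
Per ℓ-value: ℓ=5 → 4; ℓ=6 → 5.
Total orbitals: 4 + 5 = 9.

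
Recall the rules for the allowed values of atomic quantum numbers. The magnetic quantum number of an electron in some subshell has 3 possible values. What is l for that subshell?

l = 1 (p)

m_l ranges over 2l+1 integers, so 2l+1 = 3 ⇒ l = 1.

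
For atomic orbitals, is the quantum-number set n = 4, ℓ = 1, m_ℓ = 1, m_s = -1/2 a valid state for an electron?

n = 4 is a positive integer. ℓ = 1 satisfies 0 ≤ ℓ ≤ n−1 = 3. m_ℓ = 1 lies in the range −ℓ … +ℓ (here −1 … 1). m_s = -1/2 is one of ±1/2.
All four constraints are satisfied.

Allowed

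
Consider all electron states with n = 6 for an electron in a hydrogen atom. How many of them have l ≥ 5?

Orbitals with l ≥ 5, by l: l=5 → 11.
Orbitals: 11. Each orbital carries two spin states, so 11 × 2 = 22 states.

22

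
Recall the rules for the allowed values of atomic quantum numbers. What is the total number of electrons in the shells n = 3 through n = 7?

Shell n has n² orbitals: 3²=9 + 4²=16 + 5²=25 + 6²=36 + 7²=49 = 135 orbitals.
Two spin states per orbital: 2 × 135 = 270 electrons.

270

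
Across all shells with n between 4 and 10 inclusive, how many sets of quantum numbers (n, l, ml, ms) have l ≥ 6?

300

Per-shell orbital counts meeting the constraint:
n=7 → 13; n=8 → 28; n=9 → 45; n=10 → 64.
Orbitals: 13 + 28 + 45 + 64 = 150. Including both spin states (ms = ±1/2) gives 2 × 150 = 300 states.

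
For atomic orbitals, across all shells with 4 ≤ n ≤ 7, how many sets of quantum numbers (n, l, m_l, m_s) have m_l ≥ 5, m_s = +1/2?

Work shell by shell — for each n, count the (l, m_l) pairs that satisfy m_l ≥ 5:
n=6 → 1; n=7 → 3.
Orbitals: 1 + 3 = 4. With m_s fixed to +1/2 there is one state per orbital, so 4 states.

4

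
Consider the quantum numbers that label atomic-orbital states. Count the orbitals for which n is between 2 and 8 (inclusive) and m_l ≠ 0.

168

For each n in the range, tally the orbitals obeying m_l ≠ 0:
n=2 → 2; n=3 → 6; n=4 → 12; n=5 → 20; n=6 → 30; n=7 → 42; n=8 → 56.
Total orbitals: 2 + 6 + 12 + 20 + 30 + 42 + 56 = 168.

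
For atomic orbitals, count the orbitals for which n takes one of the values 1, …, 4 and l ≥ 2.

For each n in the range, tally the orbitals obeying l ≥ 2:
n=3 → 5; n=4 → 12.
Total orbitals: 5 + 12 = 17.

17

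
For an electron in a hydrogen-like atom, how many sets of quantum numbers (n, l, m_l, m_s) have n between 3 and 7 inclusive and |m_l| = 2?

Treat each shell separately and count matching orbitals:
n=3 → 2; n=4 → 4; n=5 → 6; n=6 → 8; n=7 → 10.
Orbitals: 2 + 4 + 6 + 8 + 10 = 30. Including both spin states (m_s = ±1/2) gives 2 × 30 = 60 states.

60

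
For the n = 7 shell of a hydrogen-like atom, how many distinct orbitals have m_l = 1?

The n = 7 shell has l = 0 through 6; check each.
Orbitals with m_l = 1, by l: l=1 → 1; l=2 → 1; l=3 → 1; l=4 → 1; l=5 → 1; l=6 → 1.
Total orbitals: 1 + 1 + 1 + 1 + 1 + 1 = 6.

6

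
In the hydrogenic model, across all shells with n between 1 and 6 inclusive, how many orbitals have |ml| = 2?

20

For each n in the range, tally the orbitals obeying |ml| = 2:
n=3 → 2; n=4 → 4; n=5 → 6; n=6 → 8.
Total orbitals: 2 + 4 + 6 + 8 = 20.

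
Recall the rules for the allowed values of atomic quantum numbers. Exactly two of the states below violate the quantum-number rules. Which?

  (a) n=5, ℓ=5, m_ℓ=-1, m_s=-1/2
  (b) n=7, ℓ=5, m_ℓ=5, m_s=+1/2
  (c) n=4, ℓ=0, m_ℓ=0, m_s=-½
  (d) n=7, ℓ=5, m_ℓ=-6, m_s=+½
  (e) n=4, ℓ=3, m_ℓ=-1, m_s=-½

(a) and (d)

(a) has ℓ = 5 ≥ n = 5, violating 0 ≤ ℓ ≤ n−1.
(d) has |m_ℓ| = 6 > ℓ = 5, violating −ℓ ≤ m_ℓ ≤ ℓ.
The remaining sets (b), (c), (e) satisfy all four rules.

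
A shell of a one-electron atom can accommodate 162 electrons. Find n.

2n² = 162 ⇒ n² = 81 ⇒ n = 9.

n = 9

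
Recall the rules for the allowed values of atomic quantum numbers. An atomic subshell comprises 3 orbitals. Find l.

l = 1 (p)

2l+1 = 3 gives l = 1.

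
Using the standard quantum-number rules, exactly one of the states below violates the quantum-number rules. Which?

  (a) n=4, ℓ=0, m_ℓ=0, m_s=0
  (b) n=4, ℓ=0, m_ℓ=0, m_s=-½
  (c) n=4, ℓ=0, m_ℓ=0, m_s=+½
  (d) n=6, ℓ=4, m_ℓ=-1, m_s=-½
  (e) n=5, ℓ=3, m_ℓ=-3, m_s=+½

(a) has m_s = 0, but an electron's spin must be ±1/2.
The remaining sets (b), (c), (d), (e) satisfy all four rules.

(a)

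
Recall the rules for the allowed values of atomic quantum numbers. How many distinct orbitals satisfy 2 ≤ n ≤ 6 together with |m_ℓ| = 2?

20

Go shell by shell, enumerating (ℓ, m_ℓ) with |m_ℓ| = 2:
n=3 → 2; n=4 → 4; n=5 → 6; n=6 → 8.
Total orbitals: 2 + 4 + 6 + 8 = 20.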